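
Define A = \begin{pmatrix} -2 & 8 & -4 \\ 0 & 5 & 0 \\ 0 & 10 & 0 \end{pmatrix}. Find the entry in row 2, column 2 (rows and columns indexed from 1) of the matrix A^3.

Characteristic polynomial: t^3 - 3t^2 - 10t = t(t - 5)(t + 2), so the eigenvalues are -2, 0, 5.
t=5: eigenvector (0, 1, 2).
t=-2: eigenvector (1, 0, 0).
t=0: eigenvector (-2, 0, 1).
P = [[0, 1, -2], [1, 0, 0], [2, 0, 1]], D = diag(5, -2, 0), P⁻¹ = [[0, 1, 0], [1, -4, 2], [0, -2, 1]].
A³ = P·diag(125, -8, 0)·P⁻¹ = [[-8, 32, -16], [0, 125, 0], [0, 250, 0]].
The requested entry is 125.

125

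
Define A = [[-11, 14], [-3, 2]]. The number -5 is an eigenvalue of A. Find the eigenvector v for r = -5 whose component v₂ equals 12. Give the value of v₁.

A + 5I = [[-6, 14], [-3, 7]].
Solving (A + 5I)v = 0 gives the eigenspace spanned by (28, 12).
With v₂ = 12, v = (28, 12), so v₁ = 28.

28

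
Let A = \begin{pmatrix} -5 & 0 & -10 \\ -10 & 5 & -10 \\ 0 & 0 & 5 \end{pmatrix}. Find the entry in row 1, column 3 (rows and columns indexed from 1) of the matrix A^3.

Characteristic polynomial: μ^3 - 5μ^2 - 25μ + 125 = (μ - 5)^2(μ + 5), so the eigenvalues are -5, 5, 5.
μ=-5: eigenvector (1, 1, 0).
μ=5: eigenvector (-1, -1, 1).
μ=5: eigenvector (-1, 0, 1).
P = [[1, -1, -1], [1, -1, 0], [0, 1, 1]], D = diag(-5, 5, 5), P⁻¹ = [[1, 0, 1], [1, -1, 1], [-1, 1, 0]].
A³ = P·diag(-125, 125, 125)·P⁻¹ = [[-125, 0, -250], [-250, 125, -250], [0, 0, 125]].
The requested entry is -250.

-250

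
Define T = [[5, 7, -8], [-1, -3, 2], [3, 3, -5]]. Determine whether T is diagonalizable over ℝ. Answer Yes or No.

No

Characteristic polynomial: p(μ) = μ^3 + 3μ^2 - 4 = (μ - 1)(μ + 2)^2.
μ = -2 has algebraic multiplicity 2; rank(T + 2I) = 2, so geometric multiplicity = 1.
Geometric multiplicity < algebraic multiplicity, so T is not diagonalizable.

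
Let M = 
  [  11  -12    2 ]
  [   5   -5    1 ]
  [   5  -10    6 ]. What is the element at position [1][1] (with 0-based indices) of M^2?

Characteristic polynomial: s^3 - 12s^2 + 41s - 30 = (s - 6)(s - 5)(s - 1), so the eigenvalues are 1, 5, 6.
s=1: eigenvector (-1, -1, -1).
s=5: eigenvector (2, 1, 0).
s=6: eigenvector (2, 1, 1).
P = [[-1, 2, 2], [-1, 1, 1], [-1, 0, 1]], D = diag(1, 5, 6), P⁻¹ = [[1, -2, 0], [0, 1, -1], [1, -2, 1]].
M² = P·diag(1, 25, 36)·P⁻¹ = [[71, -92, 22], [35, -45, 11], [35, -70, 36]].
The requested entry is -45.

-45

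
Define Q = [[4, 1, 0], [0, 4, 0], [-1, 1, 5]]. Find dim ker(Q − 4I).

1

Q − 4I = [[0, 1, 0], [0, 0, 0], [-1, 1, 1]].
This matrix has rank 2, so its null space has dimension 3 − 2 = 1.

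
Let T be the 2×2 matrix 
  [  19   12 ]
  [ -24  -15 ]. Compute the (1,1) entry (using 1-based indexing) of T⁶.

6553

Characteristic polynomial: μ^2 - 4μ + 3 = (μ - 3)(μ - 1), so the eigenvalues are 1, 3.
μ=3: eigenvector (-3, 4).
μ=1: eigenvector (-2, 3).
P = [[-3, -2], [4, 3]], D = diag(3, 1), P⁻¹ = [[-3, -2], [4, 3]].
T⁶ = P·diag(729, 1)·P⁻¹ = [[6553, 4368], [-8736, -5823]].
The requested entry is 6553.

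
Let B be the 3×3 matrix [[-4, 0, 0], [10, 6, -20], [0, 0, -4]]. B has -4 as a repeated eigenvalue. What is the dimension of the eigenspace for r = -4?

B + 4I = [[0, 0, 0], [10, 10, -20], [0, 0, 0]].
This matrix has rank 1, so its null space has dimension 3 − 1 = 2.

2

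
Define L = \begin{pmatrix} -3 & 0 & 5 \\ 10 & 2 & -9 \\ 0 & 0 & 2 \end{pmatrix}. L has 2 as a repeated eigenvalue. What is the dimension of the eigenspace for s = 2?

L − 2I = [[-5, 0, 5], [10, 0, -9], [0, 0, 0]].
This matrix has rank 2, so its null space has dimension 3 − 2 = 1.

1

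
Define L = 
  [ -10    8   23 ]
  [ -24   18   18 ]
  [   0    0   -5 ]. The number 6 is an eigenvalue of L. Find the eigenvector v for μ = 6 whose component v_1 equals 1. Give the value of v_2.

L − 6I = [[-16, 8, 23], [-24, 12, 18], [0, 0, -11]].
Solving (L − 6I)v = 0 gives the eigenspace spanned by (1, 2, 0).
With v_1 = 1, v = (1, 2, 0), so v_2 = 2.

2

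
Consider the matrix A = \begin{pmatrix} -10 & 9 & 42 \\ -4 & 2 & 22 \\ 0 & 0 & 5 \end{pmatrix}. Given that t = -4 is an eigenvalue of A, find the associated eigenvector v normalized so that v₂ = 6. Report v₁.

9

A + 4I = [[-6, 9, 42], [-4, 6, 22], [0, 0, 9]].
Solving (A + 4I)v = 0 gives the eigenspace spanned by (9, 6, 0).
With v₂ = 6, v = (9, 6, 0), so v₁ = 9.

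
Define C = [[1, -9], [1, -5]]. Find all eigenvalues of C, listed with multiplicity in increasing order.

Characteristic polynomial: p(t) = t^2 + 4t + 4 = (t + 2)^2.
Roots (with multiplicity): -2, -2.

-2, -2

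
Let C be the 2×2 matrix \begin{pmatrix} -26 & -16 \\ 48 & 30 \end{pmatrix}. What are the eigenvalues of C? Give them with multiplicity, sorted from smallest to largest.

Characteristic polynomial: p(r) = r^2 - 4r - 12 = (r - 6)(r + 2).
Roots (with multiplicity): -2, 6.

-2, 6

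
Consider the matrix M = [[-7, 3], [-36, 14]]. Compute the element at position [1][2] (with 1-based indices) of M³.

Characteristic polynomial: λ^2 - 7λ + 10 = (λ - 5)(λ - 2), so the eigenvalues are 2, 5.
λ=2: eigenvector (1, 3).
λ=5: eigenvector (1, 4).
P = [[1, 1], [3, 4]], D = diag(2, 5), P⁻¹ = [[4, -1], [-3, 1]].
M³ = P·diag(8, 125)·P⁻¹ = [[-343, 117], [-1404, 476]].
The requested entry is 117.

117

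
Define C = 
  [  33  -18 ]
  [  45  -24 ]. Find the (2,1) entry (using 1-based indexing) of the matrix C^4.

18225

Characteristic polynomial: r^2 - 9r + 18 = (r - 6)(r - 3), so the eigenvalues are 3, 6.
r=6: eigenvector (-2, -3).
r=3: eigenvector (-3, -5).
P = [[-2, -3], [-3, -5]], D = diag(6, 3), P⁻¹ = [[-5, 3], [3, -2]].
C⁴ = P·diag(1296, 81)·P⁻¹ = [[12231, -7290], [18225, -10854]].
The requested entry is 18225.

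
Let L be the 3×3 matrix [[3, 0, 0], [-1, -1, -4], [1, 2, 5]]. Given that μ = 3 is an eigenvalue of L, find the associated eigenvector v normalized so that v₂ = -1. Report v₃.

1

L − 3I = [[0, 0, 0], [-1, -4, -4], [1, 2, 2]].
Solving (L − 3I)v = 0 gives the eigenspace spanned by (0, -1, 1).
With v₂ = -1, v = (0, -1, 1), so v₃ = 1.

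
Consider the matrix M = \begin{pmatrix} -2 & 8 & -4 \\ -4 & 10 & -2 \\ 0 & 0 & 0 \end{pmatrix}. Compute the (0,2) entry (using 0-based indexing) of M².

-8

Characteristic polynomial: t^3 - 8t^2 + 12t = t(t - 6)(t - 2), so the eigenvalues are 0, 2, 6.
t=6: eigenvector (1, 1, 0).
t=2: eigenvector (-2, -1, 0).
t=0: eigenvector (2, 1, 1).
P = [[1, -2, 2], [1, -1, 1], [0, 0, 1]], D = diag(6, 2, 0), P⁻¹ = [[-1, 2, 0], [-1, 1, 1], [0, 0, 1]].
M² = P·diag(36, 4, 0)·P⁻¹ = [[-28, 64, -8], [-32, 68, -4], [0, 0, 0]].
The requested entry is -8.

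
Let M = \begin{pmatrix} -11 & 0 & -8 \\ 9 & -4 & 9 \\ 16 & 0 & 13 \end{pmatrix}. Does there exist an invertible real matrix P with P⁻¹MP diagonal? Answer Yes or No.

Characteristic polynomial: p(s) = s^3 + 2s^2 - 23s - 60 = (s - 5)(s + 3)(s + 4).
All 3 eigenvalues are distinct, so M is diagonalizable.

Yes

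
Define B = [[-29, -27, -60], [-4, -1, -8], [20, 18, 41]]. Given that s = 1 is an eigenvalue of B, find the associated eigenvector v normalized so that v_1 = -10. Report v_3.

B − 1I = [[-30, -27, -60], [-4, -2, -8], [20, 18, 40]].
Solving (B − 1I)v = 0 gives the eigenspace spanned by (-10, 0, 5).
With v_1 = -10, v = (-10, 0, 5), so v_3 = 5.

5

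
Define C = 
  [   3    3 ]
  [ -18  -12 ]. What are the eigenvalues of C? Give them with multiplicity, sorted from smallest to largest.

-6, -3

Characteristic polynomial: p(r) = r^2 + 9r + 18 = (r + 3)(r + 6).
Roots (with multiplicity): -6, -3.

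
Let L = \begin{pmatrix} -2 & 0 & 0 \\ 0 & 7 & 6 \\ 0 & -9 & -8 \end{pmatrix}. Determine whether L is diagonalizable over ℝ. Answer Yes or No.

Characteristic polynomial: p(s) = s^3 + 3s^2 - 4 = (s - 1)(s + 2)^2.
s = -2 has algebraic multiplicity 2; rank(L + 2I) = 1, so geometric multiplicity = 2.
Every eigenvalue has geometric = algebraic multiplicity, so L is diagonalizable.

Yes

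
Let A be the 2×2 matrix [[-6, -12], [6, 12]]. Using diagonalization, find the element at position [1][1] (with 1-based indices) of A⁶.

Characteristic polynomial: μ^2 - 6μ = μ(μ - 6), so the eigenvalues are 0, 6.
μ=0: eigenvector (2, -1).
μ=6: eigenvector (1, -1).
P = [[2, 1], [-1, -1]], D = diag(0, 6), P⁻¹ = [[1, 1], [-1, -2]].
A⁶ = P·diag(0, 46656)·P⁻¹ = [[-46656, -93312], [46656, 93312]].
The requested entry is -46656.

-46656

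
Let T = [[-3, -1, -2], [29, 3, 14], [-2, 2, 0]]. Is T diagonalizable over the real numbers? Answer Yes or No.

Characteristic polynomial: p(λ) = λ^3 - 12λ + 16 = (λ - 2)^2(λ + 4).
λ = 2 has algebraic multiplicity 2; rank(T − 2I) = 2, so geometric multiplicity = 1.
Geometric multiplicity < algebraic multiplicity, so T is not diagonalizable.

No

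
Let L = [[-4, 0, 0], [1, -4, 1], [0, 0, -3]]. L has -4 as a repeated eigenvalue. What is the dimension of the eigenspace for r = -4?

1

L + 4I = [[0, 0, 0], [1, 0, 1], [0, 0, 1]].
This matrix has rank 2, so its null space has dimension 3 − 2 = 1.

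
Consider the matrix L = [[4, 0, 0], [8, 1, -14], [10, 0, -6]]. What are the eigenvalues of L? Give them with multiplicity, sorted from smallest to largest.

Characteristic polynomial: p(t) = t^3 + t^2 - 26t + 24 = (t - 4)(t - 1)(t + 6).
Roots (with multiplicity): -6, 1, 4.

-6, 1, 4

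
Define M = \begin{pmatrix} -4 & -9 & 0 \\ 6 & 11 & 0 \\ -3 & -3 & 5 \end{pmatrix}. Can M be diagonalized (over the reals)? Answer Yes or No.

Characteristic polynomial: p(λ) = λ^3 - 12λ^2 + 45λ - 50 = (λ - 5)^2(λ - 2).
λ = 5 has algebraic multiplicity 2; rank(M − 5I) = 1, so geometric multiplicity = 2.
Every eigenvalue has geometric = algebraic multiplicity, so M is diagonalizable.

Yes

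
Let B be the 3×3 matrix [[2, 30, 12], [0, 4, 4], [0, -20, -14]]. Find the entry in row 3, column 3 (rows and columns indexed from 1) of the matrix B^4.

Characteristic polynomial: λ^3 + 8λ^2 + 4λ - 48 = (λ - 2)(λ + 4)(λ + 6), so the eigenvalues are -6, -4, 2.
λ=2: eigenvector (1, 0, 0).
λ=-4: eigenvector (-1, 1, -2).
λ=-6: eigenvector (0, -2, 5).
P = [[1, -1, 0], [0, 1, -2], [0, -2, 5]], D = diag(2, -4, -6), P⁻¹ = [[1, 5, 2], [0, 5, 2], [0, 2, 1]].
B⁴ = P·diag(16, 256, 1296)·P⁻¹ = [[16, -1200, -480], [0, -3904, -2080], [0, 10400, 5456]].
The requested entry is 5456.

5456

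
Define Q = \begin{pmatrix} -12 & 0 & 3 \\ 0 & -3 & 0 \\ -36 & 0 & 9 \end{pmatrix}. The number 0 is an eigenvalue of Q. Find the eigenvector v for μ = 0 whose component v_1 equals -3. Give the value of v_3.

-12

Q = [[-12, 0, 3], [0, -3, 0], [-36, 0, 9]].
Solving (Q)v = 0 gives the eigenspace spanned by (-3, 0, -12).
With v_1 = -3, v = (-3, 0, -12), so v_3 = -12.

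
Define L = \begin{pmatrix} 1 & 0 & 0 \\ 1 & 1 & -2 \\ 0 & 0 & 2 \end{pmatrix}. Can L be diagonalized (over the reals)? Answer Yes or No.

Characteristic polynomial: p(r) = r^3 - 4r^2 + 5r - 2 = (r - 2)(r - 1)^2.
r = 1 has algebraic multiplicity 2; rank(L − 1I) = 2, so geometric multiplicity = 1.
Geometric multiplicity < algebraic multiplicity, so L is not diagonalizable.

No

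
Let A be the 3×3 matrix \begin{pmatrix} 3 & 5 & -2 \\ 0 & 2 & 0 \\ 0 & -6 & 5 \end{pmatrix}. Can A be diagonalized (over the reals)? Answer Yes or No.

Characteristic polynomial: p(r) = r^3 - 10r^2 + 31r - 30 = (r - 5)(r - 3)(r - 2).
All 3 eigenvalues are distinct, so A is diagonalizable.

Yes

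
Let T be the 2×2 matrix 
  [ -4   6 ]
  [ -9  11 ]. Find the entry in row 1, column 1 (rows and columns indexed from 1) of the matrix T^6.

-31058

Characteristic polynomial: λ^2 - 7λ + 10 = (λ - 5)(λ - 2), so the eigenvalues are 2, 5.
λ=5: eigenvector (2, 3).
λ=2: eigenvector (1, 1).
P = [[2, 1], [3, 1]], D = diag(5, 2), P⁻¹ = [[-1, 1], [3, -2]].
T⁶ = P·diag(15625, 64)·P⁻¹ = [[-31058, 31122], [-46683, 46747]].
The requested entry is -31058.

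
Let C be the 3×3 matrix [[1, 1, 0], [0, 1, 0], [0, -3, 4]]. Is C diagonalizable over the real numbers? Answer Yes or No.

Characteristic polynomial: p(t) = t^3 - 6t^2 + 9t - 4 = (t - 4)(t - 1)^2.
t = 1 has algebraic multiplicity 2; rank(C − 1I) = 2, so geometric multiplicity = 1.
Geometric multiplicity < algebraic multiplicity, so C is not diagonalizable.

No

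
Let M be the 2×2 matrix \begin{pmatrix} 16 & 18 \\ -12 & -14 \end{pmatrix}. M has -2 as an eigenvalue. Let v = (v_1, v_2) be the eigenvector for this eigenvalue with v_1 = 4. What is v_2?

-4

M + 2I = [[18, 18], [-12, -12]].
Solving (M + 2I)v = 0 gives the eigenspace spanned by (4, -4).
With v_1 = 4, v = (4, -4), so v_2 = -4.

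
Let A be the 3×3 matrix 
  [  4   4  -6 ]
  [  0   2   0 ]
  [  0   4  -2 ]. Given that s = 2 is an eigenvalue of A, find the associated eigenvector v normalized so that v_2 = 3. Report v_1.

A − 2I = [[2, 4, -6], [0, 0, 0], [0, 4, -4]].
Solving (A − 2I)v = 0 gives the eigenspace spanned by (3, 3, 3).
With v_2 = 3, v = (3, 3, 3), so v_1 = 3.

3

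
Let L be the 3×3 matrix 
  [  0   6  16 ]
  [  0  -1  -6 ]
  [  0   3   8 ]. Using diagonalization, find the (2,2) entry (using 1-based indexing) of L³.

Characteristic polynomial: t^3 - 7t^2 + 10t = t(t - 5)(t - 2), so the eigenvalues are 0, 2, 5.
t=0: eigenvector (1, 0, 0).
t=2: eigenvector (-2, 2, -1).
t=5: eigenvector (2, -1, 1).
P = [[1, -2, 2], [0, 2, -1], [0, -1, 1]], D = diag(0, 2, 5), P⁻¹ = [[1, 0, -2], [0, 1, 1], [0, 1, 2]].
L³ = P·diag(0, 8, 125)·P⁻¹ = [[0, 234, 484], [0, -109, -234], [0, 117, 242]].
The requested entry is -109.

-109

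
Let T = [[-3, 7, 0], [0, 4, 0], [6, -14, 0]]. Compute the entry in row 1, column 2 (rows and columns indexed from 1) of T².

Characteristic polynomial: μ^3 - μ^2 - 12μ = μ(μ - 4)(μ + 3), so the eigenvalues are -3, 0, 4.
μ=4: eigenvector (1, 1, -2).
μ=-3: eigenvector (1, 0, -2).
μ=0: eigenvector (0, 0, 1).
P = [[1, 1, 0], [1, 0, 0], [-2, -2, 1]], D = diag(4, -3, 0), P⁻¹ = [[0, 1, 0], [1, -1, 0], [2, 0, 1]].
T² = P·diag(16, 9, 0)·P⁻¹ = [[9, 7, 0], [0, 16, 0], [-18, -14, 0]].
The requested entry is 7.

7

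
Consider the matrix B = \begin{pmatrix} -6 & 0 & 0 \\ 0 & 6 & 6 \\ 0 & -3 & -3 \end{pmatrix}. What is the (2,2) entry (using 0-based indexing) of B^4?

-81

Characteristic polynomial: λ^3 + 3λ^2 - 18λ = λ(λ - 3)(λ + 6), so the eigenvalues are -6, 0, 3.
λ=3: eigenvector (0, -2, 1).
λ=0: eigenvector (0, -1, 1).
λ=-6: eigenvector (1, 0, 0).
P = [[0, 0, 1], [-2, -1, 0], [1, 1, 0]], D = diag(3, 0, -6), P⁻¹ = [[0, -1, -1], [0, 1, 2], [1, 0, 0]].
B⁴ = P·diag(81, 0, 1296)·P⁻¹ = [[1296, 0, 0], [0, 162, 162], [0, -81, -81]].
The requested entry is -81.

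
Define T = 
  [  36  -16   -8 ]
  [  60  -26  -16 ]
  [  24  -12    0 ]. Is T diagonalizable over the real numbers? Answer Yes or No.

Yes

Characteristic polynomial: p(μ) = μ^3 - 10μ^2 + 24μ = μ(μ - 6)(μ - 4).
All 3 eigenvalues are distinct, so T is diagonalizable.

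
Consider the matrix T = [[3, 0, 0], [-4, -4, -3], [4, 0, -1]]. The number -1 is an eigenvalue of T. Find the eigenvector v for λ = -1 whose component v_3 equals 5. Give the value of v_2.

-5

T + 1I = [[4, 0, 0], [-4, -3, -3], [4, 0, 0]].
Solving (T + 1I)v = 0 gives the eigenspace spanned by (0, -5, 5).
With v_3 = 5, v = (0, -5, 5), so v_2 = -5.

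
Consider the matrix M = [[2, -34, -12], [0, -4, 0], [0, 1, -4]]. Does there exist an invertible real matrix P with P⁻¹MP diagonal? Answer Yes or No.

No

Characteristic polynomial: p(t) = t^3 + 6t^2 - 32 = (t - 2)(t + 4)^2.
t = -4 has algebraic multiplicity 2; rank(M + 4I) = 2, so geometric multiplicity = 1.
Geometric multiplicity < algebraic multiplicity, so M is not diagonalizable.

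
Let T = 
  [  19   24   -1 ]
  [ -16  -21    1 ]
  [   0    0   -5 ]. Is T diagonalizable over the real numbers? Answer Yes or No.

Characteristic polynomial: p(μ) = μ^3 + 7μ^2 - 5μ - 75 = (μ - 3)(μ + 5)^2.
μ = -5 has algebraic multiplicity 2; rank(T + 5I) = 2, so geometric multiplicity = 1.
Geometric multiplicity < algebraic multiplicity, so T is not diagonalizable.

No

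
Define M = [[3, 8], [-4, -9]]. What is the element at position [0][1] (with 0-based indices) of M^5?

6248

Characteristic polynomial: r^2 + 6r + 5 = (r + 1)(r + 5), so the eigenvalues are -5, -1.
r=-1: eigenvector (2, -1).
r=-5: eigenvector (-1, 1).
P = [[2, -1], [-1, 1]], D = diag(-1, -5), P⁻¹ = [[1, 1], [1, 2]].
M⁵ = P·diag(-1, -3125)·P⁻¹ = [[3123, 6248], [-3124, -6249]].
The requested entry is 6248.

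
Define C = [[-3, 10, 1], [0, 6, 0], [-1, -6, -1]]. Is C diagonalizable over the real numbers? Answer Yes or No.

Characteristic polynomial: p(r) = r^3 - 2r^2 - 20r - 24 = (r - 6)(r + 2)^2.
r = -2 has algebraic multiplicity 2; rank(C + 2I) = 2, so geometric multiplicity = 1.
Geometric multiplicity < algebraic multiplicity, so C is not diagonalizable.

No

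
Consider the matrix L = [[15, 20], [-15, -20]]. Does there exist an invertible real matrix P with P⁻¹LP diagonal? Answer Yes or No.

Characteristic polynomial: p(s) = s^2 + 5s = s(s + 5).
All 2 eigenvalues are distinct, so L is diagonalizable.

Yes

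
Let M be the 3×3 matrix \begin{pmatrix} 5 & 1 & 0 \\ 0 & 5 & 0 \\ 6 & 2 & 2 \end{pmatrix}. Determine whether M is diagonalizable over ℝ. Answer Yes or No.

Characteristic polynomial: p(λ) = λ^3 - 12λ^2 + 45λ - 50 = (λ - 5)^2(λ - 2).
λ = 5 has algebraic multiplicity 2; rank(M − 5I) = 2, so geometric multiplicity = 1.
Geometric multiplicity < algebraic multiplicity, so M is not diagonalizable.

No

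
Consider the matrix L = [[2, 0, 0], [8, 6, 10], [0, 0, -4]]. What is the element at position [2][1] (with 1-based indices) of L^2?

64

Characteristic polynomial: t^3 - 4t^2 - 20t + 48 = (t - 6)(t - 2)(t + 4), so the eigenvalues are -4, 2, 6.
t=2: eigenvector (1, -2, 0).
t=-4: eigenvector (0, 1, -1).
t=6: eigenvector (0, 1, 0).
P = [[1, 0, 0], [-2, 1, 1], [0, -1, 0]], D = diag(2, -4, 6), P⁻¹ = [[1, 0, 0], [0, 0, -1], [2, 1, 1]].
L² = P·diag(4, 16, 36)·P⁻¹ = [[4, 0, 0], [64, 36, 20], [0, 0, 16]].
The requested entry is 64.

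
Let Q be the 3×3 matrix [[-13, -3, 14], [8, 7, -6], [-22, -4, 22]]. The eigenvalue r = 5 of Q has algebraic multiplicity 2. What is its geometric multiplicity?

Q − 5I = [[-18, -3, 14], [8, 2, -6], [-22, -4, 17]].
This matrix has rank 2, so its null space has dimension 3 − 2 = 1.

1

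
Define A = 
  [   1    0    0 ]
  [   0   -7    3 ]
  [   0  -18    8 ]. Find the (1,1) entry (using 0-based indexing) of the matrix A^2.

-5

Characteristic polynomial: r^3 - 2r^2 - r + 2 = (r - 2)(r - 1)(r + 1), so the eigenvalues are -1, 1, 2.
r=1: eigenvector (1, 0, 0).
r=-1: eigenvector (0, 1, 2).
r=2: eigenvector (0, 1, 3).
P = [[1, 0, 0], [0, 1, 1], [0, 2, 3]], D = diag(1, -1, 2), P⁻¹ = [[1, 0, 0], [0, 3, -1], [0, -2, 1]].
A² = P·diag(1, 1, 4)·P⁻¹ = [[1, 0, 0], [0, -5, 3], [0, -18, 10]].
The requested entry is -5.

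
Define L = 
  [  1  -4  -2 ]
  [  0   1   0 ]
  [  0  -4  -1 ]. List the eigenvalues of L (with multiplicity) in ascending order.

-1, 1, 1

Characteristic polynomial: p(λ) = λ^3 - λ^2 - λ + 1 = (λ - 1)^2(λ + 1).
Roots (with multiplicity): -1, 1, 1.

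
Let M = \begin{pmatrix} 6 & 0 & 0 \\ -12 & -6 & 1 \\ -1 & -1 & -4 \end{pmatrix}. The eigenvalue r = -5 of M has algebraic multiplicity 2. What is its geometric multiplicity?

M + 5I = [[11, 0, 0], [-12, -1, 1], [-1, -1, 1]].
This matrix has rank 2, so its null space has dimension 3 − 2 = 1.

1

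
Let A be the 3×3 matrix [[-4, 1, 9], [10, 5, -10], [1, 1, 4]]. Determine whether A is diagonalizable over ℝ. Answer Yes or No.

No

Characteristic polynomial: p(s) = s^3 - 5s^2 - 25s + 125 = (s - 5)^2(s + 5).
s = 5 has algebraic multiplicity 2; rank(A − 5I) = 2, so geometric multiplicity = 1.
Geometric multiplicity < algebraic multiplicity, so A is not diagonalizable.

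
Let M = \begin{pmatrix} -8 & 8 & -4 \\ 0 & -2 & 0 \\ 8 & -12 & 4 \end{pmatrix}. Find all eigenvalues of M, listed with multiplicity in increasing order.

Characteristic polynomial: p(λ) = λ^3 + 6λ^2 + 8λ = λ(λ + 2)(λ + 4).
Roots (with multiplicity): -4, -2, 0.

-4, -2, 0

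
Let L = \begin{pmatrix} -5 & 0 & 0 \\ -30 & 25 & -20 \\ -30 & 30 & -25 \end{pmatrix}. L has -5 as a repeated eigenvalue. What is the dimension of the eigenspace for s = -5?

2

L + 5I = [[0, 0, 0], [-30, 30, -20], [-30, 30, -20]].
This matrix has rank 1, so its null space has dimension 3 − 1 = 2.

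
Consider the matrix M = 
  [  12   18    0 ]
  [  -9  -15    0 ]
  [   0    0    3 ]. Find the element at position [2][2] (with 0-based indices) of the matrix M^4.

81

Characteristic polynomial: s^3 - 27s + 54 = (s - 3)^2(s + 6), so the eigenvalues are -6, 3, 3.
s=3: eigenvector (2, -1, 0).
s=-6: eigenvector (-1, 1, 0).
s=3: eigenvector (0, 0, 1).
P = [[2, -1, 0], [-1, 1, 0], [0, 0, 1]], D = diag(3, -6, 3), P⁻¹ = [[1, 1, 0], [1, 2, 0], [0, 0, 1]].
M⁴ = P·diag(81, 1296, 81)·P⁻¹ = [[-1134, -2430, 0], [1215, 2511, 0], [0, 0, 81]].
The requested entry is 81.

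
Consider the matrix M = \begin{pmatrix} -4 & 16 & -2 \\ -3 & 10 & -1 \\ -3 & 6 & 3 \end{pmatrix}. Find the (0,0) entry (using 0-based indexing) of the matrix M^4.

-374

Characteristic polynomial: μ^3 - 9μ^2 + 26μ - 24 = (μ - 4)(μ - 3)(μ - 2), so the eigenvalues are 2, 3, 4.
μ=2: eigenvector (7, 3, 3).
μ=4: eigenvector (2, 1, 0).
μ=3: eigenvector (2, 1, 1).
P = [[7, 2, 2], [3, 1, 1], [3, 0, 1]], D = diag(2, 4, 3), P⁻¹ = [[1, -2, 0], [0, 1, -1], [-3, 6, 1]].
M⁴ = P·diag(16, 256, 81)·P⁻¹ = [[-374, 1260, -350], [-195, 646, -175], [-195, 390, 81]].
The requested entry is -374.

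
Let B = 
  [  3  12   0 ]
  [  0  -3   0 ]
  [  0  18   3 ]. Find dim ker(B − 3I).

2

B − 3I = [[0, 12, 0], [0, -6, 0], [0, 18, 0]].
This matrix has rank 1, so its null space has dimension 3 − 1 = 2.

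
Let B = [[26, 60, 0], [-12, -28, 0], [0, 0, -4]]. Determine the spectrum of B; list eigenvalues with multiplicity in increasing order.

-4, -4, 2

Characteristic polynomial: p(t) = t^3 + 6t^2 - 32 = (t - 2)(t + 4)^2.
Roots (with multiplicity): -4, -4, 2.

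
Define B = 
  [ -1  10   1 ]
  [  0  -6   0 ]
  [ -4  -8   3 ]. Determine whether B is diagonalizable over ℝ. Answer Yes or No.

Characteristic polynomial: p(r) = r^3 + 4r^2 - 11r + 6 = (r - 1)^2(r + 6).
r = 1 has algebraic multiplicity 2; rank(B − 1I) = 2, so geometric multiplicity = 1.
Geometric multiplicity < algebraic multiplicity, so B is not diagonalizable.

No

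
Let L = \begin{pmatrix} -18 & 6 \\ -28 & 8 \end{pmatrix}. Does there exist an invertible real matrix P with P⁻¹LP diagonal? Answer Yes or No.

Characteristic polynomial: p(μ) = μ^2 + 10μ + 24 = (μ + 4)(μ + 6).
All 2 eigenvalues are distinct, so L is diagonalizable.

Yes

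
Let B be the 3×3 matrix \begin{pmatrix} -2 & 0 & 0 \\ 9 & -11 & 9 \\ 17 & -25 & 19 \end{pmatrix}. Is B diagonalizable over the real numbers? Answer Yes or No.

No

Characteristic polynomial: p(s) = s^3 - 6s^2 + 32 = (s - 4)^2(s + 2).
s = 4 has algebraic multiplicity 2; rank(B − 4I) = 2, so geometric multiplicity = 1.
Geometric multiplicity < algebraic multiplicity, so B is not diagonalizable.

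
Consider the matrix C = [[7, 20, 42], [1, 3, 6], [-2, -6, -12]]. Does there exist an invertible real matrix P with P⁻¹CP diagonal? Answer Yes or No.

No

Characteristic polynomial: p(r) = r^3 + 2r^2 + r = r(r + 1)^2.
r = -1 has algebraic multiplicity 2; rank(C + 1I) = 2, so geometric multiplicity = 1.
Geometric multiplicity < algebraic multiplicity, so C is not diagonalizable.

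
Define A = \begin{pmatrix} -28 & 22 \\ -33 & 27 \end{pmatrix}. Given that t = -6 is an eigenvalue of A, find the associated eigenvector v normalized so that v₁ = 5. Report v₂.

A + 6I = [[-22, 22], [-33, 33]].
Solving (A + 6I)v = 0 gives the eigenspace spanned by (5, 5).
With v₁ = 5, v = (5, 5), so v₂ = 5.

5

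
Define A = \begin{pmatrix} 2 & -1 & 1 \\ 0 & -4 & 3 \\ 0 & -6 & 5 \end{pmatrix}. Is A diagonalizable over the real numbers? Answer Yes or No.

Characteristic polynomial: p(s) = s^3 - 3s^2 + 4 = (s - 2)^2(s + 1).
s = 2 has algebraic multiplicity 2; rank(A − 2I) = 2, so geometric multiplicity = 1.
Geometric multiplicity < algebraic multiplicity, so A is not diagonalizable.

No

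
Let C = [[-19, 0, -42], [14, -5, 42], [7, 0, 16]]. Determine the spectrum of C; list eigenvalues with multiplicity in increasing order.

-5, -5, 2

Characteristic polynomial: p(s) = s^3 + 8s^2 + 5s - 50 = (s - 2)(s + 5)^2.
Roots (with multiplicity): -5, -5, 2.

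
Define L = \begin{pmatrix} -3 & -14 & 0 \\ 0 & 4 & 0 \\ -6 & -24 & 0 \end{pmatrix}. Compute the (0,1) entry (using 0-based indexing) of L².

-14

Characteristic polynomial: λ^3 - λ^2 - 12λ = λ(λ - 4)(λ + 3), so the eigenvalues are -3, 0, 4.
λ=4: eigenvector (-2, 1, -3).
λ=-3: eigenvector (1, 0, 2).
λ=0: eigenvector (0, 0, 1).
P = [[-2, 1, 0], [1, 0, 0], [-3, 2, 1]], D = diag(4, -3, 0), P⁻¹ = [[0, 1, 0], [1, 2, 0], [-2, -1, 1]].
L² = P·diag(16, 9, 0)·P⁻¹ = [[9, -14, 0], [0, 16, 0], [18, -12, 0]].
The requested entry is -14.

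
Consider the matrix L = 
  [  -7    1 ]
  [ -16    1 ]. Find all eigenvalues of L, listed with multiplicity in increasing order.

Characteristic polynomial: p(λ) = λ^2 + 6λ + 9 = (λ + 3)^2.
Roots (with multiplicity): -3, -3.

-3, -3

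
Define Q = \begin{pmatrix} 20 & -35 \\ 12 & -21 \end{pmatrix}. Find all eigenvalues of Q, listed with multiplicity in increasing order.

Characteristic polynomial: p(t) = t^2 + t = t(t + 1).
Roots (with multiplicity): -1, 0.

-1, 0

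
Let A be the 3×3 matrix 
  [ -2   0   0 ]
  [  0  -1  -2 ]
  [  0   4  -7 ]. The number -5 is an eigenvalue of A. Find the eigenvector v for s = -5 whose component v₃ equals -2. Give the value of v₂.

A + 5I = [[3, 0, 0], [0, 4, -2], [0, 4, -2]].
Solving (A + 5I)v = 0 gives the eigenspace spanned by (0, -1, -2).
With v₃ = -2, v = (0, -1, -2), so v₂ = -1.

-1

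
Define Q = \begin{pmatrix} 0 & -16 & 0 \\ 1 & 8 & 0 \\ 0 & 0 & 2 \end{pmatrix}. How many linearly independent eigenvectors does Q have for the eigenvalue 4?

Q − 4I = [[-4, -16, 0], [1, 4, 0], [0, 0, -2]].
This matrix has rank 2, so its null space has dimension 3 − 2 = 1.

1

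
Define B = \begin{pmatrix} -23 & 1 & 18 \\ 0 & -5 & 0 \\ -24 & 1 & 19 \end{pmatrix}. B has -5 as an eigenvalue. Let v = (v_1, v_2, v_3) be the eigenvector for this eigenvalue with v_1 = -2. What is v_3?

-2

B + 5I = [[-18, 1, 18], [0, 0, 0], [-24, 1, 24]].
Solving (B + 5I)v = 0 gives the eigenspace spanned by (-2, 0, -2).
With v_1 = -2, v = (-2, 0, -2), so v_3 = -2.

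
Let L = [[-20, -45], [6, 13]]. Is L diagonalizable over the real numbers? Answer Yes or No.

Characteristic polynomial: p(s) = s^2 + 7s + 10 = (s + 2)(s + 5).
All 2 eigenvalues are distinct, so L is diagonalizable.

Yes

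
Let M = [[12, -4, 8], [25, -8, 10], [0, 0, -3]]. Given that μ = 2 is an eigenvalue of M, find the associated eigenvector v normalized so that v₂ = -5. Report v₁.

M − 2I = [[10, -4, 8], [25, -10, 10], [0, 0, -5]].
Solving (M − 2I)v = 0 gives the eigenspace spanned by (-2, -5, 0).
With v₂ = -5, v = (-2, -5, 0), so v₁ = -2.

-2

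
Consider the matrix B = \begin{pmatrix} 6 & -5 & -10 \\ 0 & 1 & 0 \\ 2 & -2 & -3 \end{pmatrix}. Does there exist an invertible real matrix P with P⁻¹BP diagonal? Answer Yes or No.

Yes

Characteristic polynomial: p(s) = s^3 - 4s^2 + 5s - 2 = (s - 2)(s - 1)^2.
s = 1 has algebraic multiplicity 2; rank(B − 1I) = 1, so geometric multiplicity = 2.
Every eigenvalue has geometric = algebraic multiplicity, so B is diagonalizable.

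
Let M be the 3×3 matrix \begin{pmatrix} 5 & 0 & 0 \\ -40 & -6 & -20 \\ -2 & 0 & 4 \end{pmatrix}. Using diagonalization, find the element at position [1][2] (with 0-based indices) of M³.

-560

Characteristic polynomial: r^3 - 3r^2 - 34r + 120 = (r - 5)(r - 4)(r + 6), so the eigenvalues are -6, 4, 5.
r=4: eigenvector (0, -2, 1).
r=-6: eigenvector (0, 1, 0).
r=5: eigenvector (1, 0, -2).
P = [[0, 0, 1], [-2, 1, 0], [1, 0, -2]], D = diag(4, -6, 5), P⁻¹ = [[2, 0, 1], [4, 1, 2], [1, 0, 0]].
M³ = P·diag(64, -216, 125)·P⁻¹ = [[125, 0, 0], [-1120, -216, -560], [-122, 0, 64]].
The requested entry is -560.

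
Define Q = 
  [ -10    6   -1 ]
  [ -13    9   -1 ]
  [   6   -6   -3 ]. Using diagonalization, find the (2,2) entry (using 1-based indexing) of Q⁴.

Characteristic polynomial: r^3 + 4r^2 - 9r - 36 = (r - 3)(r + 3)(r + 4), so the eigenvalues are -4, -3, 3.
r=3: eigenvector (1, 2, -1).
r=-4: eigenvector (1, 1, 0).
r=-3: eigenvector (-1, -1, 1).
P = [[1, 1, -1], [2, 1, -1], [-1, 0, 1]], D = diag(3, -4, -3), P⁻¹ = [[-1, 1, 0], [1, 0, 1], [-1, 1, 1]].
Q⁴ = P·diag(81, 256, 81)·P⁻¹ = [[256, 0, 175], [175, 81, 175], [0, 0, 81]].
The requested entry is 81.

81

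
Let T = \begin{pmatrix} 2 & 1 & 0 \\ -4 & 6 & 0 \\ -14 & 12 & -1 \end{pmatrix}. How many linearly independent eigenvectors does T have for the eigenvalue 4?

T − 4I = [[-2, 1, 0], [-4, 2, 0], [-14, 12, -5]].
This matrix has rank 2, so its null space has dimension 3 − 2 = 1.

1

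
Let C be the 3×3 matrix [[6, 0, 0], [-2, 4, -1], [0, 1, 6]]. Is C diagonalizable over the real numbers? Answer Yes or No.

Characteristic polynomial: p(λ) = λ^3 - 16λ^2 + 85λ - 150 = (λ - 6)(λ - 5)^2.
λ = 5 has algebraic multiplicity 2; rank(C − 5I) = 2, so geometric multiplicity = 1.
Geometric multiplicity < algebraic multiplicity, so C is not diagonalizable.

No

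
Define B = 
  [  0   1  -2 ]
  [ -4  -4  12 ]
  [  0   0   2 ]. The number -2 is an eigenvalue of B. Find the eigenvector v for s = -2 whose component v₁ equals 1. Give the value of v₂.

B + 2I = [[2, 1, -2], [-4, -2, 12], [0, 0, 4]].
Solving (B + 2I)v = 0 gives the eigenspace spanned by (1, -2, 0).
With v₁ = 1, v = (1, -2, 0), so v₂ = -2.

-2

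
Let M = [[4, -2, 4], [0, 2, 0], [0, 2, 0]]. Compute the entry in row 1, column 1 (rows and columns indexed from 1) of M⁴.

256

Characteristic polynomial: r^3 - 6r^2 + 8r = r(r - 4)(r - 2), so the eigenvalues are 0, 2, 4.
r=4: eigenvector (1, 0, 0).
r=2: eigenvector (-1, 1, 1).
r=0: eigenvector (-1, 0, 1).
P = [[1, -1, -1], [0, 1, 0], [0, 1, 1]], D = diag(4, 2, 0), P⁻¹ = [[1, 0, 1], [0, 1, 0], [0, -1, 1]].
M⁴ = P·diag(256, 16, 0)·P⁻¹ = [[256, -16, 256], [0, 16, 0], [0, 16, 0]].
The requested entry is 256.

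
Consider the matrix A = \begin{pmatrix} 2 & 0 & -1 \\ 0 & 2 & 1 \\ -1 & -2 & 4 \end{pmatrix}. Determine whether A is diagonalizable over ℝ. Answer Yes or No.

No

Characteristic polynomial: p(μ) = μ^3 - 8μ^2 + 21μ - 18 = (μ - 3)^2(μ - 2).
μ = 3 has algebraic multiplicity 2; rank(A − 3I) = 2, so geometric multiplicity = 1.
Geometric multiplicity < algebraic multiplicity, so A is not diagonalizable.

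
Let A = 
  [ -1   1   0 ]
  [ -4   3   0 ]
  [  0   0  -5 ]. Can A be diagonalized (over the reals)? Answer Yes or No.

Characteristic polynomial: p(λ) = λ^3 + 3λ^2 - 9λ + 5 = (λ - 1)^2(λ + 5).
λ = 1 has algebraic multiplicity 2; rank(A − 1I) = 2, so geometric multiplicity = 1.
Geometric multiplicity < algebraic multiplicity, so A is not diagonalizable.

No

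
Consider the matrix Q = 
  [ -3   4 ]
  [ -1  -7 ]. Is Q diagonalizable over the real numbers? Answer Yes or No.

Characteristic polynomial: p(r) = r^2 + 10r + 25 = (r + 5)^2.
r = -5 has algebraic multiplicity 2; rank(Q + 5I) = 1, so geometric multiplicity = 1.
Geometric multiplicity < algebraic multiplicity, so Q is not diagonalizable.

No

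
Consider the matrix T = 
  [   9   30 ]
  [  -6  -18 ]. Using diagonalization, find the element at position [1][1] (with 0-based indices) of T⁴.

Characteristic polynomial: λ^2 + 9λ + 18 = (λ + 3)(λ + 6), so the eigenvalues are -6, -3.
λ=-6: eigenvector (-2, 1).
λ=-3: eigenvector (5, -2).
P = [[-2, 5], [1, -2]], D = diag(-6, -3), P⁻¹ = [[2, 5], [1, 2]].
T⁴ = P·diag(1296, 81)·P⁻¹ = [[-4779, -12150], [2430, 6156]].
The requested entry is 6156.

6156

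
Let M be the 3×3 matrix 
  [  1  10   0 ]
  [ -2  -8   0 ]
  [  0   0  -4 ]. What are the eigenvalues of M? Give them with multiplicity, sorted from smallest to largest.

-4, -4, -3

Characteristic polynomial: p(λ) = λ^3 + 11λ^2 + 40λ + 48 = (λ + 3)(λ + 4)^2.
Roots (with multiplicity): -4, -4, -3.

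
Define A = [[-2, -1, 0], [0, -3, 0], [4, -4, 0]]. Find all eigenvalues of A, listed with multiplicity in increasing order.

-3, -2, 0

Characteristic polynomial: p(λ) = λ^3 + 5λ^2 + 6λ = λ(λ + 2)(λ + 3).
Roots (with multiplicity): -3, -2, 0.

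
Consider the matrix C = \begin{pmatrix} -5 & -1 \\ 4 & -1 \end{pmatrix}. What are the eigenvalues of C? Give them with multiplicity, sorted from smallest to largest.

-3, -3

Characteristic polynomial: p(s) = s^2 + 6s + 9 = (s + 3)^2.
Roots (with multiplicity): -3, -3.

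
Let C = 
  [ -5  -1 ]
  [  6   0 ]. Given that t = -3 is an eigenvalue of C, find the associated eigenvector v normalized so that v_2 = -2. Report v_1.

C + 3I = [[-2, -1], [6, 3]].
Solving (C + 3I)v = 0 gives the eigenspace spanned by (1, -2).
With v_2 = -2, v = (1, -2), so v_1 = 1.

1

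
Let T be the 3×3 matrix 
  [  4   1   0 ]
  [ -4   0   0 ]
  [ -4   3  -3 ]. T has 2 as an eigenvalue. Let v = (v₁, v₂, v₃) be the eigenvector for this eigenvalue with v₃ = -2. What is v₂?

T − 2I = [[2, 1, 0], [-4, -2, 0], [-4, 3, -5]].
Solving (T − 2I)v = 0 gives the eigenspace spanned by (1, -2, -2).
With v₃ = -2, v = (1, -2, -2), so v₂ = -2.

-2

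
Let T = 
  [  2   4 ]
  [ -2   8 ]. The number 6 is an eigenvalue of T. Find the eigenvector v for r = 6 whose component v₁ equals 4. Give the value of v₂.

4

T − 6I = [[-4, 4], [-2, 2]].
Solving (T − 6I)v = 0 gives the eigenspace spanned by (4, 4).
With v₁ = 4, v = (4, 4), so v₂ = 4.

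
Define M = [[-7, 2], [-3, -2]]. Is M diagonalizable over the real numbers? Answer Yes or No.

Characteristic polynomial: p(s) = s^2 + 9s + 20 = (s + 4)(s + 5).
All 2 eigenvalues are distinct, so M is diagonalizable.

Yes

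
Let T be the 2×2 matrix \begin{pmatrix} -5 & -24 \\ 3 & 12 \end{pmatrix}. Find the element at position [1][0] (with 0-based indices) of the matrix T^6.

Characteristic polynomial: r^2 - 7r + 12 = (r - 4)(r - 3), so the eigenvalues are 3, 4.
r=4: eigenvector (-8, 3).
r=3: eigenvector (-3, 1).
P = [[-8, -3], [3, 1]], D = diag(4, 3), P⁻¹ = [[1, 3], [-3, -8]].
T⁶ = P·diag(4096, 729)·P⁻¹ = [[-26207, -80808], [10101, 31032]].
The requested entry is 10101.

10101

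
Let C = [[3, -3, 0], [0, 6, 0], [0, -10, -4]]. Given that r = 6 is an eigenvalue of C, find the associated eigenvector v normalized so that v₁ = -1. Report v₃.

C − 6I = [[-3, -3, 0], [0, 0, 0], [0, -10, -10]].
Solving (C − 6I)v = 0 gives the eigenspace spanned by (-1, 1, -1).
With v₁ = -1, v = (-1, 1, -1), so v₃ = -1.

-1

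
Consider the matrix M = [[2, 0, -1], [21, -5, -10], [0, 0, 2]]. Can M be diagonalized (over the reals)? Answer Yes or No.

Characteristic polynomial: p(s) = s^3 + s^2 - 16s + 20 = (s - 2)^2(s + 5).
s = 2 has algebraic multiplicity 2; rank(M − 2I) = 2, so geometric multiplicity = 1.
Geometric multiplicity < algebraic multiplicity, so M is not diagonalizable.

No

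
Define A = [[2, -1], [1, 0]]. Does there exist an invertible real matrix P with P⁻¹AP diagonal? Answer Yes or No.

No

Characteristic polynomial: p(λ) = λ^2 - 2λ + 1 = (λ - 1)^2.
λ = 1 has algebraic multiplicity 2; rank(A − 1I) = 1, so geometric multiplicity = 1.
Geometric multiplicity < algebraic multiplicity, so A is not diagonalizable.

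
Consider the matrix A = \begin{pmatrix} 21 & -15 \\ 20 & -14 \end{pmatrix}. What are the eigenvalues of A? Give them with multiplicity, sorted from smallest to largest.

1, 6

Characteristic polynomial: p(μ) = μ^2 - 7μ + 6 = (μ - 6)(μ - 1).
Roots (with multiplicity): 1, 6.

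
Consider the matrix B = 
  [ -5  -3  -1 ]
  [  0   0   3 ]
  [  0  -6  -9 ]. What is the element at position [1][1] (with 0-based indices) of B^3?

162

Characteristic polynomial: r^3 + 14r^2 + 63r + 90 = (r + 3)(r + 5)(r + 6), so the eigenvalues are -6, -5, -3.
r=-5: eigenvector (1, 0, 0).
r=-6: eigenvector (-1, -1, 2).
r=-3: eigenvector (1, -1, 1).
P = [[1, -1, 1], [0, -1, -1], [0, 2, 1]], D = diag(-5, -6, -3), P⁻¹ = [[1, 3, 2], [0, 1, 1], [0, -2, -1]].
B³ = P·diag(-125, -216, -27)·P⁻¹ = [[-125, -105, -7], [0, 162, 189], [0, -378, -405]].
The requested entry is 162.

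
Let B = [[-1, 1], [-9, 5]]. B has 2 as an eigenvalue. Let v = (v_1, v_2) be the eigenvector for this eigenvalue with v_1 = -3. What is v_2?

B − 2I = [[-3, 1], [-9, 3]].
Solving (B − 2I)v = 0 gives the eigenspace spanned by (-3, -9).
With v_1 = -3, v = (-3, -9), so v_2 = -9.

-9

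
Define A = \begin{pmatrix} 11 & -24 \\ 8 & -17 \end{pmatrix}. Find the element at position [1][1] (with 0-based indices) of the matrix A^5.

-12497

Characteristic polynomial: r^2 + 6r + 5 = (r + 1)(r + 5), so the eigenvalues are -5, -1.
r=-1: eigenvector (2, 1).
r=-5: eigenvector (-3, -2).
P = [[2, -3], [1, -2]], D = diag(-1, -5), P⁻¹ = [[2, -3], [1, -2]].
A⁵ = P·diag(-1, -3125)·P⁻¹ = [[9371, -18744], [6248, -12497]].
The requested entry is -12497.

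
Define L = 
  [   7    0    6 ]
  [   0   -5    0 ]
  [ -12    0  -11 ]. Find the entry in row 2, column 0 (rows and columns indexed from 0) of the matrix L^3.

Characteristic polynomial: s^3 + 9s^2 + 15s - 25 = (s - 1)(s + 5)^2, so the eigenvalues are -5, -5, 1.
s=1: eigenvector (1, 0, -1).
s=-5: eigenvector (-2, 1, 4).
s=-5: eigenvector (-1, 0, 2).
P = [[1, -2, -1], [0, 1, 0], [-1, 4, 2]], D = diag(1, -5, -5), P⁻¹ = [[2, 0, 1], [0, 1, 0], [1, -2, 1]].
L³ = P·diag(1, -125, -125)·P⁻¹ = [[127, 0, 126], [0, -125, 0], [-252, 0, -251]].
The requested entry is -252.

-252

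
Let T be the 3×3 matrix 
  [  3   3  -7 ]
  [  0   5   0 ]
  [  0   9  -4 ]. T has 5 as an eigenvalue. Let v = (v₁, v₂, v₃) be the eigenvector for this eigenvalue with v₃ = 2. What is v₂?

2

T − 5I = [[-2, 3, -7], [0, 0, 0], [0, 9, -9]].
Solving (T − 5I)v = 0 gives the eigenspace spanned by (-4, 2, 2).
With v₃ = 2, v = (-4, 2, 2), so v₂ = 2.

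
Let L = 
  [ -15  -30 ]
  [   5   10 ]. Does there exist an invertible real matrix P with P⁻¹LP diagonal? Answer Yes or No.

Characteristic polynomial: p(t) = t^2 + 5t = t(t + 5).
All 2 eigenvalues are distinct, so L is diagonalizable.

Yes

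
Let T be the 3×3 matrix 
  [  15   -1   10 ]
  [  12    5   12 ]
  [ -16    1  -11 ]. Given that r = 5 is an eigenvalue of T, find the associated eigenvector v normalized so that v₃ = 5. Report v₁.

-5

T − 5I = [[10, -1, 10], [12, 0, 12], [-16, 1, -16]].
Solving (T − 5I)v = 0 gives the eigenspace spanned by (-5, 0, 5).
With v₃ = 5, v = (-5, 0, 5), so v₁ = -5.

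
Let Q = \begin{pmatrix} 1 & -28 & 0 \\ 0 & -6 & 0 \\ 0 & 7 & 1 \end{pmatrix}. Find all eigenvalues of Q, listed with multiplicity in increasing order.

Characteristic polynomial: p(s) = s^3 + 4s^2 - 11s + 6 = (s - 1)^2(s + 6).
Roots (with multiplicity): -6, 1, 1.

-6, 1, 1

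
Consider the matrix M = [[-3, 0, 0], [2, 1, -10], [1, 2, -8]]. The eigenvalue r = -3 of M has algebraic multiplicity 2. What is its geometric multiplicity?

2

M + 3I = [[0, 0, 0], [2, 4, -10], [1, 2, -5]].
This matrix has rank 1, so its null space has dimension 3 − 1 = 2.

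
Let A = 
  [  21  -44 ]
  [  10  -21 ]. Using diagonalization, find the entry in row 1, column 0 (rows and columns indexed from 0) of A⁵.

Characteristic polynomial: t^2 - 1 = (t - 1)(t + 1), so the eigenvalues are -1, 1.
t=-1: eigenvector (2, 1).
t=1: eigenvector (11, 5).
P = [[2, 11], [1, 5]], D = diag(-1, 1), P⁻¹ = [[-5, 11], [1, -2]].
A⁵ = P·diag(-1, 1)·P⁻¹ = [[21, -44], [10, -21]].
The requested entry is 10.

10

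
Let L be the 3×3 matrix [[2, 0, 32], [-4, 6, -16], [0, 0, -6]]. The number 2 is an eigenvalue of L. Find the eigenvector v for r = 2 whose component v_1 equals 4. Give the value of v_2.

L − 2I = [[0, 0, 32], [-4, 4, -16], [0, 0, -8]].
Solving (L − 2I)v = 0 gives the eigenspace spanned by (4, 4, 0).
With v_1 = 4, v = (4, 4, 0), so v_2 = 4.

4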